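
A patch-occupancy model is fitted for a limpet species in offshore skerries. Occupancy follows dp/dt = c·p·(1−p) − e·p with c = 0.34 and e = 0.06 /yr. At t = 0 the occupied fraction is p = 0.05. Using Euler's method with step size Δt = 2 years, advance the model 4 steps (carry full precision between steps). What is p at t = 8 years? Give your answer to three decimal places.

Update rule: p ← p + [c·p·(1−p) − e·p]·Δt with Δt = 2.
step 1: Δp = +0.02630, p = 0.07630
step 2: Δp = +0.03877, p = 0.11507
step 3: Δp = +0.05543, p = 0.17050
step 4: Δp = +0.07571, p = 0.24622

0.246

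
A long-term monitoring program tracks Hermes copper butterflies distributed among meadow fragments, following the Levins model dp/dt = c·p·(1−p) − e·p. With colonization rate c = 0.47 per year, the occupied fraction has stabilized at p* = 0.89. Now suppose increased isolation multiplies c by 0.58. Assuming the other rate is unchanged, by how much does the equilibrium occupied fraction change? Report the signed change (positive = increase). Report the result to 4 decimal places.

Balance c(1−p*) = e gives e = 0.47×(1 − 0.89000) = 0.05170.
New p* = 1 − e/c = 1 − 0.05170/0.27260 = 0.81034.
Δp* = 0.81034 − 0.89000 = -0.07966.

-0.0797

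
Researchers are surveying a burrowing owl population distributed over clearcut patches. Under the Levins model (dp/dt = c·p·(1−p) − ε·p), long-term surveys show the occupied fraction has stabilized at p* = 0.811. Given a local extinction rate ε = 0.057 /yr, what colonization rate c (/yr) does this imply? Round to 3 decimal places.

At equilibrium c(1−p*) = ε, so c = ε/(1−p*).
c = 0.057/(1 − 0.811) = 0.057/0.1890 = 0.3016.

0.302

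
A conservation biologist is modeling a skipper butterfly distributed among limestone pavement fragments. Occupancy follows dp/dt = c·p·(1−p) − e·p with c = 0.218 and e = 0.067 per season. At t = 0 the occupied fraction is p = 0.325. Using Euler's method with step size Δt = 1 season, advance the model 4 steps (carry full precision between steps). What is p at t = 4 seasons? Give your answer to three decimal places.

0.429

Update rule: p ← p + [c·p·(1−p) − e·p]·Δt with Δt = 1.
p: 0.32500 → 0.35105  (Δp = +0.02605)
p: 0.35105 → 0.37719  (Δp = +0.02614)
p: 0.37719 → 0.40313  (Δp = +0.02594)
p: 0.40313 → 0.42858  (Δp = +0.02544)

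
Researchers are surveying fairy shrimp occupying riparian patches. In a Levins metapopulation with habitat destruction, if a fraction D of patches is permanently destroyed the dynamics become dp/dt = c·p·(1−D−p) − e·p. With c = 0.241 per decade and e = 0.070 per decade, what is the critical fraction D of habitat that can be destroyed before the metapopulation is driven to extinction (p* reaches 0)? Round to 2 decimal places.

0.71

The nontrivial equilibrium is p* = (1−D) − e/c; extinction occurs when this hits zero.
So D_crit = 1 − e/c = 1 − 0.070/0.241 = 1 − 0.2905 = 0.7095.
This equals the undisturbed p*, a classic result of Lande's extension.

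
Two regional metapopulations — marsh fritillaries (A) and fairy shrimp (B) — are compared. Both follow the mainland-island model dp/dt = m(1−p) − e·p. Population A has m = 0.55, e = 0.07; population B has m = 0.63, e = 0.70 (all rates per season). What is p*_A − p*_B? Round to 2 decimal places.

A: p*_A = m/(m+e) = 0.55/0.6200 = 0.8871.
B: p*_B = 0.63/1.3300 = 0.4737.
p*_A − p*_B = 0.8871 − 0.4737 = 0.4134.

0.41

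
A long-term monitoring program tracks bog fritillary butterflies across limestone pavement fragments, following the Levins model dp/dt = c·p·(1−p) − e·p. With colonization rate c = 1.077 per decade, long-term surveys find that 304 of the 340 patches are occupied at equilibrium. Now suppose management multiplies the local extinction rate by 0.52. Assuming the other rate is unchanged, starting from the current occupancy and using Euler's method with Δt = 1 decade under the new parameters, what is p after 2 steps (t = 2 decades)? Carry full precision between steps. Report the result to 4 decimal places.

0.9450

Observed p* = 304/340 = 0.89412.
Balance c(1−p*) = e gives e = 1.077×(1 − 0.89412) = 0.11404.
Starting from p₀ = 0.89412; update p ← p + (dp/dt)·Δt with the new parameters.
t = 1: p = 0.89412 + (+0.04894) = 0.94306
t = 2: p = 0.94306 + (+0.00191) = 0.94497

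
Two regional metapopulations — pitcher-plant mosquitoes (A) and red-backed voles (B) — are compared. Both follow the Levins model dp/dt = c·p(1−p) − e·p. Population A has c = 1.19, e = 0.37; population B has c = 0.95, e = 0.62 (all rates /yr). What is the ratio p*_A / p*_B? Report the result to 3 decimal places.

A: p*_A = 1 − 0.37/1.19 = 0.6891.
B: p*_B = 1 − 0.62/0.95 = 0.3474.
p*_A / p*_B = 0.6891/0.3474 = 1.9837.

1.984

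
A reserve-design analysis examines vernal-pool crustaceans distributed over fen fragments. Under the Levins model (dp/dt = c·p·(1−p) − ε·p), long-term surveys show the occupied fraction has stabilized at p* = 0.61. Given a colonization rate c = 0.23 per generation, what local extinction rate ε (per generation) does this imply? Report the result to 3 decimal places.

0.090

At equilibrium c(1−p*) = ε.
ε = 0.23 × (1 − 0.61) = 0.23 × 0.3900 = 0.0897.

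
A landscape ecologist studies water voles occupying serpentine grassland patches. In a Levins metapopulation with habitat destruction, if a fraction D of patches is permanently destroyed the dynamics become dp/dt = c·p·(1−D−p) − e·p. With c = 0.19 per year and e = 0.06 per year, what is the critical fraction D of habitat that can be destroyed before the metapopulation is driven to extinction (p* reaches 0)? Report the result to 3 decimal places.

The nontrivial equilibrium is p* = (1−D) − e/c; extinction occurs when this hits zero.
So D_crit = 1 − e/c = 1 − 0.06/0.19 = 1 − 0.3158 = 0.6842.
This equals the undisturbed p*, a classic result of Lande's extension.

0.684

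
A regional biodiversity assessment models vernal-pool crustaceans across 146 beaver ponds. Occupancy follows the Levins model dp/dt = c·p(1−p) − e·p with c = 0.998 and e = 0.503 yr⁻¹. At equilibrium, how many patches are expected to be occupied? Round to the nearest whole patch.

72

p* = 1 − e/c = 1 − 0.503/0.998 = 0.4960.
Expected occupied patches = N × p* = 146 × 0.4960 = 72.41 ≈ 72.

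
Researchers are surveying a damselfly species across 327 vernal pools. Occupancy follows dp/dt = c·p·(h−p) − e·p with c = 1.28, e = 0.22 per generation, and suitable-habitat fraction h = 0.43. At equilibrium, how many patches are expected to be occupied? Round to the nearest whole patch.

p* = h − e/c = 0.43 − 0.1719 = 0.2581.
Expected occupied patches = N × p* = 327 × 0.2581 = 84.41 ≈ 84.

84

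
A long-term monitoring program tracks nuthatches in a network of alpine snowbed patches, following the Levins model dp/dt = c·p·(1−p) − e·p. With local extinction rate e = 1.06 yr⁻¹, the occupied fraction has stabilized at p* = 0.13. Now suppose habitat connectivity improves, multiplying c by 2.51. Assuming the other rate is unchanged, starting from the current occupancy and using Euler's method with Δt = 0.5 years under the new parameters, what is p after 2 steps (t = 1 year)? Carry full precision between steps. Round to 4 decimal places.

0.3841

Balance c(1−p*) = e gives c = e/(1 − 0.13000) = 1.06/0.87000 = 1.21839.
Starting from p₀ = 0.13000; update p ← p + (dp/dt)·Δt with the new parameters.
  1  |  dp/dt·Δt = +0.104039  |  p_1 = 0.234039
  2  |  dp/dt·Δt = +0.150070  |  p_2 = 0.384109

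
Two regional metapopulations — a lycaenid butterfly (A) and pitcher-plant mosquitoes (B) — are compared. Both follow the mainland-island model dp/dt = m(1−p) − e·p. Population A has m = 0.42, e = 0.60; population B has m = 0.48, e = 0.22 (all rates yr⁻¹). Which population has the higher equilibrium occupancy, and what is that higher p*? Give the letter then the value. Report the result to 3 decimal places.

B, 0.686

A: p*_A = m/(m+e) = 0.42/1.0200 = 0.4118.
B: p*_B = 0.48/0.7000 = 0.6857.
B is higher at 0.6857.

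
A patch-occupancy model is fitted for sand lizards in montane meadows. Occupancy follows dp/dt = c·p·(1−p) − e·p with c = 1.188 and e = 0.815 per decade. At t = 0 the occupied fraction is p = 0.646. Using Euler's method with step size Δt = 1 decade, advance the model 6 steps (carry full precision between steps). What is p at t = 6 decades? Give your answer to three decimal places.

0.319

Update rule: p ← p + [c·p·(1−p) − e·p]·Δt with Δt = 1.
p: 0.64600 → 0.39119  (Δp = -0.25481)
p: 0.39119 → 0.35530  (Δp = -0.03588)
p: 0.35530 → 0.33786  (Δp = -0.01745)
p: 0.33786 → 0.32827  (Δp = -0.00959)
p: 0.32827 → 0.32270  (Δp = -0.00558)
p: 0.32270 → 0.31935  (Δp = -0.00334)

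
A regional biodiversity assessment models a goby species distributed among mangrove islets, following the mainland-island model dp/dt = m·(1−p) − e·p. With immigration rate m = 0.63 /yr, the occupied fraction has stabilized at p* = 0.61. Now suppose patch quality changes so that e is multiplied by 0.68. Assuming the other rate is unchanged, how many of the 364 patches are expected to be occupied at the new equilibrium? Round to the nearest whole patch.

Balance m(1−p*) = e·p* gives e = m(1−p*)/p* = 0.63×0.39000/0.61000 = 0.40279.
New p* = m/(m+e) = 0.63000/(0.63000+0.27390) = 0.69698.
Expected occupied = 364 × 0.69698 = 253.70 ≈ 254.

254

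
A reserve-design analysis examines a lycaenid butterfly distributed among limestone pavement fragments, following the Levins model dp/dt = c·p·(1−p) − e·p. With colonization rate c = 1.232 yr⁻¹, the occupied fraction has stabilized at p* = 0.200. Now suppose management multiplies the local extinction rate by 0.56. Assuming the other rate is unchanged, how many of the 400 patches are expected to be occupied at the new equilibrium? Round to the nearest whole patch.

221

Balance c(1−p*) = e gives e = 1.232×(1 − 0.20000) = 0.98560.
New p* = 1 − e/c = 1 − 0.55194/1.23200 = 0.55200.
Expected occupied = 400 × 0.55200 = 220.80 ≈ 221.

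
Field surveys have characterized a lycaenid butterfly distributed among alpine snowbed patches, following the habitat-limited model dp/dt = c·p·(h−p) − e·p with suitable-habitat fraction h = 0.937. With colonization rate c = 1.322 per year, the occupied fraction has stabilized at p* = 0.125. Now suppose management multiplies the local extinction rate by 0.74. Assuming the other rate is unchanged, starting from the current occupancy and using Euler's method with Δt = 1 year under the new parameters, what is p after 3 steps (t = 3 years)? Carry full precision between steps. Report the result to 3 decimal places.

Balance c(h−p*) = e gives e = 1.322×(0.937 − 0.12500) = 1.07346.
Starting from p₀ = 0.12500; update p ← p + (dp/dt)·Δt with the new parameters.
t = 1: p = 0.12500 + (+0.03489) = 0.15989
t = 2: p = 0.15989 + (+0.03725) = 0.19714
t = 3: p = 0.19714 + (+0.03622) = 0.23336

0.233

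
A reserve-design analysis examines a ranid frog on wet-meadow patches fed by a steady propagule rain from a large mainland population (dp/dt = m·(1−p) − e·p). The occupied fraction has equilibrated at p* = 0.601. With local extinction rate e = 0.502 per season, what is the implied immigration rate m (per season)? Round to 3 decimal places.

0.756

At equilibrium m(1−p*) = e·p*, so m = e·p*/(1−p*).
m = 0.502 × 0.601 / 0.3990 = 0.3017/0.3990 = 0.7561.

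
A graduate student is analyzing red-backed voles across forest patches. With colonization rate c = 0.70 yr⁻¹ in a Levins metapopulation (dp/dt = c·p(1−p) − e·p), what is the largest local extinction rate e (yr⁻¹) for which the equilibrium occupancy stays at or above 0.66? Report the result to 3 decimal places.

1 − e/c ≥ 0.66 ⇒ e ≤ c(1 − 0.66) = 0.70 × 0.3400.
e_max = 0.2380.

0.238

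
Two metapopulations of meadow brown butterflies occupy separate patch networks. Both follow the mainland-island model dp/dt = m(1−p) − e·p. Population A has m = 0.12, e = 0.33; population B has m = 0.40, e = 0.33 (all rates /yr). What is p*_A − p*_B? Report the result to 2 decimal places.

-0.28

A: p*_A = m/(m+e) = 0.12/0.4500 = 0.2667.
B: p*_B = 0.40/0.7300 = 0.5479.
p*_A − p*_B = 0.2667 − 0.5479 = -0.2813.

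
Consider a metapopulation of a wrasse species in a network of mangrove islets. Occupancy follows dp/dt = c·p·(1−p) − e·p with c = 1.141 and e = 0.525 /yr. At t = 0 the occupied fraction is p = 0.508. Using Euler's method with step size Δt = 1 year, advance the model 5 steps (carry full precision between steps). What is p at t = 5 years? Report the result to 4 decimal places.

0.5396

Update rule: p ← p + [c·p·(1−p) − e·p]·Δt with Δt = 1.
p: 0.50800 → 0.52648  (Δp = +0.01848)
p: 0.52648 → 0.53453  (Δp = +0.00805)
p: 0.53453 → 0.53779  (Δp = +0.00326)
p: 0.53779 → 0.53907  (Δp = +0.00128)
p: 0.53907 → 0.53957  (Δp = +0.00050)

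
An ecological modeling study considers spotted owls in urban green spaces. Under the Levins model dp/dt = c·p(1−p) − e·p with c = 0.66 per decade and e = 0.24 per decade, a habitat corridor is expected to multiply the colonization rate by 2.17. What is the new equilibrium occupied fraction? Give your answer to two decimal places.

0.83

Before: p* = 1 − 0.24/0.66 = 0.6364.
After the change, c = 1.4322, e = 0.24, so p* = 1 − 0.24/1.4322 = 0.8324.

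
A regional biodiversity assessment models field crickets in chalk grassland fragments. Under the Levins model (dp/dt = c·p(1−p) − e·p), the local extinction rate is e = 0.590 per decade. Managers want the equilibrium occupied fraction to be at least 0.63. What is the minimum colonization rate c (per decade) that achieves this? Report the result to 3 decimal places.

p* = 1 − e/c ≥ 0.63 requires e/c ≤ 0.3700, i.e. c ≥ e/0.3700.
c_min = 0.590/0.3700 = 1.5946.

1.595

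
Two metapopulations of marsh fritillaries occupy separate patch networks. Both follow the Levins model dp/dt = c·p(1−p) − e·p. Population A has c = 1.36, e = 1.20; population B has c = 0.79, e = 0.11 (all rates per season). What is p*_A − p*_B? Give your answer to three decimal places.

-0.743

A: p*_A = 1 − 1.20/1.36 = 0.1176.
B: p*_B = 1 − 0.11/0.79 = 0.8608.
p*_A − p*_B = 0.1176 − 0.8608 = -0.7431.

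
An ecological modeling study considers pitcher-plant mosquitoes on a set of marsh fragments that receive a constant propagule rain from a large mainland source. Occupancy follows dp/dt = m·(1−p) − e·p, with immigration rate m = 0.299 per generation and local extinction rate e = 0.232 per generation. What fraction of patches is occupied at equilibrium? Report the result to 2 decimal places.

0.56

At equilibrium the propagule rain into empty patches balances local extinction: m(1−p*) = e·p*.
p* = m/(m+e) = 0.299/(0.299+0.232) = 0.299/0.5310 = 0.5631.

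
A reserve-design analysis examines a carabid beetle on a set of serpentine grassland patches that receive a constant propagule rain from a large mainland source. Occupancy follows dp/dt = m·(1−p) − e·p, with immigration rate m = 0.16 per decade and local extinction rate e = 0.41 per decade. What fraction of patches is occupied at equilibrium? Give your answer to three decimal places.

0.281

At equilibrium the propagule rain into empty patches balances local extinction: m(1−p*) = e·p*.
p* = m/(m+e) = 0.16/(0.16+0.41) = 0.16/0.5700 = 0.2807.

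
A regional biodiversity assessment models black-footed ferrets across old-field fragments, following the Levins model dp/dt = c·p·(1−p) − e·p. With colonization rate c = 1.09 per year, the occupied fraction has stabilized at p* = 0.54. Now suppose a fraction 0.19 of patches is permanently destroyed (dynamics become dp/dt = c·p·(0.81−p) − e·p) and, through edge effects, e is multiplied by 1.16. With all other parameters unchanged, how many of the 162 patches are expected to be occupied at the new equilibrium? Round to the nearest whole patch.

45

Balance c(1−p*) = e gives e = 1.09×(1 − 0.54000) = 0.50140.
New p* = 0.81 − e/c = 0.81 − 0.58162/1.09000 = 0.27640.
Expected occupied = 162 × 0.27640 = 44.78 ≈ 45.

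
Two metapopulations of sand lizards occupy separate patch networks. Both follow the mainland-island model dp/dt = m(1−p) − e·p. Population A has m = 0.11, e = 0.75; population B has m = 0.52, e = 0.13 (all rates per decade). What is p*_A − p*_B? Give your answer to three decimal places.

A: p*_A = m/(m+e) = 0.11/0.8600 = 0.1279.
B: p*_B = 0.52/0.6500 = 0.8000.
p*_A − p*_B = 0.1279 − 0.8000 = -0.6721.

-0.672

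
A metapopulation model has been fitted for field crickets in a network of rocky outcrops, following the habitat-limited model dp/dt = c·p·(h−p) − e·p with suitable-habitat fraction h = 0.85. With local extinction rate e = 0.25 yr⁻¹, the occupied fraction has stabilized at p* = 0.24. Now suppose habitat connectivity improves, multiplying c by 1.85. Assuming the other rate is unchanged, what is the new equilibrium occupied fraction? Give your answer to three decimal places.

0.520

Balance c(h−p*) = e gives c = e/(0.85 − 0.24000) = 0.25/0.61000 = 0.40984.
New p* = 0.85 − e/c = 0.85 − 0.25000/0.75820 = 0.52027.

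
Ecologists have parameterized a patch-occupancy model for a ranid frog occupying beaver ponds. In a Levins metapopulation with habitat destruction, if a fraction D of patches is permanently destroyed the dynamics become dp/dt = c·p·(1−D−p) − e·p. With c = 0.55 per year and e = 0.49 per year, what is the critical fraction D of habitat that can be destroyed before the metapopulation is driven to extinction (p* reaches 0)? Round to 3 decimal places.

0.109

The nontrivial equilibrium is p* = (1−D) − e/c; extinction occurs when this hits zero.
So D_crit = 1 − e/c = 1 − 0.49/0.55 = 1 − 0.8909 = 0.1091.
This equals the undisturbed p*, a classic result of Lande's extension.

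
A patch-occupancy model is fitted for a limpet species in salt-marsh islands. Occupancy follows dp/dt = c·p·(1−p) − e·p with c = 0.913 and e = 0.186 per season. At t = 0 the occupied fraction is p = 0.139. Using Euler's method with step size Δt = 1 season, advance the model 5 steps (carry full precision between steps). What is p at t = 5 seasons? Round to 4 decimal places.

0.7192

Update rule: p ← p + [c·p·(1−p) − e·p]·Δt with Δt = 1.
t = 1: p = 0.13900 + (+0.08341) = 0.22241
t = 2: p = 0.22241 + (+0.11653) = 0.33894
t = 3: p = 0.33894 + (+0.14152) = 0.48047
t = 4: p = 0.48047 + (+0.13853) = 0.61900
t = 5: p = 0.61900 + (+0.10019) = 0.71919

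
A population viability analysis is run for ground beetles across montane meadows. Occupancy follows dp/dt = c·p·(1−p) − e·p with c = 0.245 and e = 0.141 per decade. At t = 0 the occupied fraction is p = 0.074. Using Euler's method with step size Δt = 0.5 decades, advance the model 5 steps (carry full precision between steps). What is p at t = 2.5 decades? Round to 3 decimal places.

0.091

Update rule: p ← p + [c·p·(1−p) − e·p]·Δt with Δt = 0.5.
p: 0.07400 → 0.07718  (Δp = +0.00318)
p: 0.07718 → 0.08046  (Δp = +0.00328)
p: 0.08046 → 0.08385  (Δp = +0.00339)
p: 0.08385 → 0.08735  (Δp = +0.00350)
p: 0.08735 → 0.09096  (Δp = +0.00361)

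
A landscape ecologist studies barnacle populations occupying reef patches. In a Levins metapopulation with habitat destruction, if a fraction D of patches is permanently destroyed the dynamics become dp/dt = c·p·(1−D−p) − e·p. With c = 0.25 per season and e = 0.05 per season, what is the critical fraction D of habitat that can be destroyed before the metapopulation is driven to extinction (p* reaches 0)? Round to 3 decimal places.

The nontrivial equilibrium is p* = (1−D) − e/c; extinction occurs when this hits zero.
So D_crit = 1 − e/c = 1 − 0.05/0.25 = 1 − 0.2000 = 0.8000.
This equals the undisturbed p*, a classic result of Lande's extension.

0.800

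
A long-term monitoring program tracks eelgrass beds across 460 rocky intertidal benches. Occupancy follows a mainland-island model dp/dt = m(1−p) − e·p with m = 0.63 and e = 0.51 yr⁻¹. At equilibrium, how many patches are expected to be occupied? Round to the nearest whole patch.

254

p* = m/(m+e) = 0.63/1.1400 = 0.5526.
Expected occupied patches = N × p* = 460 × 0.5526 = 254.21 ≈ 254.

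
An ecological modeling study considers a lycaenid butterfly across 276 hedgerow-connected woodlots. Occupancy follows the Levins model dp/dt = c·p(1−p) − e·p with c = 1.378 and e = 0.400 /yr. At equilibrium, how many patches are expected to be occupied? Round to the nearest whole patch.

196

p* = 1 − e/c = 1 − 0.400/1.378 = 0.7097.
Expected occupied patches = N × p* = 276 × 0.7097 = 195.88 ≈ 196.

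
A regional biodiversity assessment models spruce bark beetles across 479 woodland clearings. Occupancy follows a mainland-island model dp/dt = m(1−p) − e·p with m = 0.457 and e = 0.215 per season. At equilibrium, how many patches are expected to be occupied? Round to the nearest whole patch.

p* = m/(m+e) = 0.457/0.6720 = 0.6801.
Expected occupied patches = N × p* = 479 × 0.6801 = 325.75 ≈ 326.

326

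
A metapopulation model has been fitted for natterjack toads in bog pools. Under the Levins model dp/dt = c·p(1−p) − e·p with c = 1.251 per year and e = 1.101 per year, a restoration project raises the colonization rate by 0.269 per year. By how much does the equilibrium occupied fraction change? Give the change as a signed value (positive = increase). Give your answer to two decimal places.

Before: p* = 1 − 1.101/1.251 = 0.1199.
After the change, c = 1.52, e = 1.101, so p* = 1 − 1.101/1.52 = 0.2757.
Δp* = 0.2757 − 0.1199 = +0.1558.

0.16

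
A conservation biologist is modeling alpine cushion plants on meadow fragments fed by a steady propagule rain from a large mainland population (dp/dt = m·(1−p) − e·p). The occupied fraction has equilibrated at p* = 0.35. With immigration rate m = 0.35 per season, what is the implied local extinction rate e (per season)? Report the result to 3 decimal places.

At equilibrium m(1−p*) = e·p*, so e = m(1−p*)/p*.
e = 0.35 × 0.6500 / 0.35 = 0.6500.

0.650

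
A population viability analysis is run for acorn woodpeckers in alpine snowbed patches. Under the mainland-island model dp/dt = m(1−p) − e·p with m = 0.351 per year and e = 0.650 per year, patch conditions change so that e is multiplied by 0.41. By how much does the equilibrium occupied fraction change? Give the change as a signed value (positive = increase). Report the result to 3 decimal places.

Before: p* = 0.351/(0.351+0.650) = 0.3506.
After: m = 0.351, e = 0.2665; p* = 0.351/0.6175 = 0.5684.
Δp* = 0.5684 − 0.3506 = +0.2178.

0.218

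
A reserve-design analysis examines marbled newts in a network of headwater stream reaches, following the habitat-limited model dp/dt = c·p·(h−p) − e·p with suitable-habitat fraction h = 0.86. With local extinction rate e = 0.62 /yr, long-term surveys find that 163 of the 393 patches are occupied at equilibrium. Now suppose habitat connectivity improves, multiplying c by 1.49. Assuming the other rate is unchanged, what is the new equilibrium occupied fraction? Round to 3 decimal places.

Observed p* = 163/393 = 0.41476.
Balance c(h−p*) = e gives c = e/(0.86 − 0.41476) = 0.62/0.44524 = 1.39251.
New p* = 0.86 − e/c = 0.86 − 0.62000/2.07484 = 0.56118.

0.561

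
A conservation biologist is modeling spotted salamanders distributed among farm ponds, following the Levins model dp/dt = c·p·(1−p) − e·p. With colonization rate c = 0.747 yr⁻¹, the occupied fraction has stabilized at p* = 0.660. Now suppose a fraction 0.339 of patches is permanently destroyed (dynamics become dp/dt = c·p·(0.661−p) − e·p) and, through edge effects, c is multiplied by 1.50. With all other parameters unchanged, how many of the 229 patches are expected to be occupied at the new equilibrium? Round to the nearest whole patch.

Balance c(1−p*) = e gives e = 0.747×(1 − 0.66000) = 0.25398.
New p* = 0.661 − e/c = 0.661 − 0.25398/1.12050 = 0.43433.
Expected occupied = 229 × 0.43433 = 99.46 ≈ 99.

99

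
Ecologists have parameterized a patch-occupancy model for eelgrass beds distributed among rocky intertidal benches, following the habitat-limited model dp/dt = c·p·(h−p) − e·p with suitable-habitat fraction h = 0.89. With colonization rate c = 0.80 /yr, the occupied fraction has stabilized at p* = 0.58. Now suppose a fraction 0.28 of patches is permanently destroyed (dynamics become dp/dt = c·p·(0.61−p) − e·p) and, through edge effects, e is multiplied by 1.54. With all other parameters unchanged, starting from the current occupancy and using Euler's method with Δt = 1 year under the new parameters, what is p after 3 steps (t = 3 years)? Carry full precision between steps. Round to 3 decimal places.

Balance c(h−p*) = e gives e = 0.80×(0.89 − 0.58000) = 0.24800.
Starting from p₀ = 0.58000; update p ← p + (dp/dt)·Δt with the new parameters.
p: 0.58000 → 0.37241  (Δp = -0.20759)
p: 0.37241 → 0.30096  (Δp = -0.07144)
p: 0.30096 → 0.26043  (Δp = -0.04054)

0.260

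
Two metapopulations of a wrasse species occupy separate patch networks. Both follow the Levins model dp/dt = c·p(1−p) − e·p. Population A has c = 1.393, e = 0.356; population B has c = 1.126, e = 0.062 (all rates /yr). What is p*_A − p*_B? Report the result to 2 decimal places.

-0.20

A: p*_A = 1 − 0.356/1.393 = 0.7444.
B: p*_B = 1 − 0.062/1.126 = 0.9449.
p*_A − p*_B = 0.7444 − 0.9449 = -0.2005.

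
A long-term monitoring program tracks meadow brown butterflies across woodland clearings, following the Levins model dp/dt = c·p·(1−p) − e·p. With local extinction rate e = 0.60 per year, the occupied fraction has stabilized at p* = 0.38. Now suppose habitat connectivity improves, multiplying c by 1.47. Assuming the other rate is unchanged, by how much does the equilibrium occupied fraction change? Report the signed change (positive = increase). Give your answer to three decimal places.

Balance c(1−p*) = e gives c = e/(1 − 0.38000) = 0.60/0.62000 = 0.96774.
New p* = 1 − e/c = 1 − 0.60000/1.42258 = 0.57823.
Δp* = 0.57823 − 0.38000 = +0.19823.

0.198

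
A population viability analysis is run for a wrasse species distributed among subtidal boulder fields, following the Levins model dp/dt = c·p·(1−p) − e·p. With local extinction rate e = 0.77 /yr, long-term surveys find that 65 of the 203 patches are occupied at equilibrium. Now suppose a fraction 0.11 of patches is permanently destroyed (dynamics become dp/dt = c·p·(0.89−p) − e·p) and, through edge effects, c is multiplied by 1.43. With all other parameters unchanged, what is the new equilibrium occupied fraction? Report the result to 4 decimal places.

Observed p* = 65/203 = 0.32020.
Balance c(1−p*) = e gives c = e/(1 − 0.32020) = 0.77/0.67980 = 1.13269.
New p* = 0.89 − e/c = 0.89 − 0.77000/1.61975 = 0.41462.

0.4146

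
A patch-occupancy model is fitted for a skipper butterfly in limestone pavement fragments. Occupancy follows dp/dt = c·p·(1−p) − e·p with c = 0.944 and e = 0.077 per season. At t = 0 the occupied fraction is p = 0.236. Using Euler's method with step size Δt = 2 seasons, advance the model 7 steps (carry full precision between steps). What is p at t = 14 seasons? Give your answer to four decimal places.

Update rule: p ← p + [c·p·(1−p) − e·p]·Δt with Δt = 2.
p: 0.23600 → 0.54007  (Δp = +0.30407)
p: 0.54007 → 0.92587  (Δp = +0.38580)
p: 0.92587 → 0.91287  (Δp = -0.01300)
p: 0.91287 → 0.92246  (Δp = +0.00959)
p: 0.92246 → 0.91545  (Δp = -0.00701)
p: 0.91545 → 0.92061  (Δp = +0.00516)
p: 0.92061 → 0.91683  (Δp = -0.00378)

0.9168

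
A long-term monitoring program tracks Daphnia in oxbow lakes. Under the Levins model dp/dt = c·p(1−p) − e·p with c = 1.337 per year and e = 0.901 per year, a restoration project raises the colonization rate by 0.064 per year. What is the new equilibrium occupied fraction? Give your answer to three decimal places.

0.357

Before: p* = 1 − 0.901/1.337 = 0.3261.
After the change, c = 1.401, e = 0.901, so p* = 1 − 0.901/1.401 = 0.3569.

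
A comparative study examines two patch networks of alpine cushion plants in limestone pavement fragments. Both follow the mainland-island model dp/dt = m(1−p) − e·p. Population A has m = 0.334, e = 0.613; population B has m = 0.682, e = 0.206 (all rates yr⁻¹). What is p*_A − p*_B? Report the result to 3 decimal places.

-0.415

A: p*_A = m/(m+e) = 0.334/0.9470 = 0.3527.
B: p*_B = 0.682/0.8880 = 0.7680.
p*_A − p*_B = 0.3527 − 0.7680 = -0.4153.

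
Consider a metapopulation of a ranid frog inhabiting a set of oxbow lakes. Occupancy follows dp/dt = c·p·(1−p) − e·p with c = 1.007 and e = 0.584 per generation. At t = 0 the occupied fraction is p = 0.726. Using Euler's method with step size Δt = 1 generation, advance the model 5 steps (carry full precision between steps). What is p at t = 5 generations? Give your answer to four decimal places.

Update rule: p ← p + [c·p·(1−p) − e·p]·Δt with Δt = 1.
step 1: Δp = -0.22367, p = 0.50233
step 2: Δp = -0.04162, p = 0.46071
step 3: Δp = -0.01886, p = 0.44185
step 4: Δp = -0.00970, p = 0.43216
step 5: Δp = -0.00526, p = 0.42689

0.4269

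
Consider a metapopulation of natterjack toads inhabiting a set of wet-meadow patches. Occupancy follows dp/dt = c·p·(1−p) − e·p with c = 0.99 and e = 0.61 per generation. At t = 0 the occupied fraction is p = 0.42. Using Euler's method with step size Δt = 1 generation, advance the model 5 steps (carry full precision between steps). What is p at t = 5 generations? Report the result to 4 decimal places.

Update rule: p ← p + [c·p·(1−p) − e·p]·Δt with Δt = 1.
step 1: Δp = -0.01504, p = 0.40496
step 2: Δp = -0.00847, p = 0.39649
step 3: Δp = -0.00497, p = 0.39153
step 4: Δp = -0.00298, p = 0.38855
step 5: Δp = -0.00181, p = 0.38674

0.3867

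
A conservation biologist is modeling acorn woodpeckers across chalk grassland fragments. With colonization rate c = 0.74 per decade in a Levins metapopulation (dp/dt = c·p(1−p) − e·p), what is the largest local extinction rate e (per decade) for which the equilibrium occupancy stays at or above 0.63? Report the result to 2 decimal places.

1 − e/c ≥ 0.63 ⇒ e ≤ c(1 − 0.63) = 0.74 × 0.3700.
e_max = 0.2738.

0.27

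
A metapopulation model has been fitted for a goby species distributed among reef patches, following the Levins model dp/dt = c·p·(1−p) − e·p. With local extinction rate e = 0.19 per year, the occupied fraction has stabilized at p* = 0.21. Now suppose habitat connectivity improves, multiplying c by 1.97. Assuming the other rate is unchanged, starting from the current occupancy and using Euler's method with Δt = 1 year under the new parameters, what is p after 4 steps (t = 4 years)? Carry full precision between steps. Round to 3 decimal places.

Balance c(1−p*) = e gives c = e/(1 − 0.21000) = 0.19/0.79000 = 0.24051.
Starting from p₀ = 0.21000; update p ← p + (dp/dt)·Δt with the new parameters.
  1  |  dp/dt·Δt = +0.038703  |  p_1 = 0.248703
  2  |  dp/dt·Δt = +0.041275  |  p_2 = 0.289978
  3  |  dp/dt·Δt = +0.042455  |  p_3 = 0.332433
  4  |  dp/dt·Δt = +0.041983  |  p_4 = 0.374417

0.374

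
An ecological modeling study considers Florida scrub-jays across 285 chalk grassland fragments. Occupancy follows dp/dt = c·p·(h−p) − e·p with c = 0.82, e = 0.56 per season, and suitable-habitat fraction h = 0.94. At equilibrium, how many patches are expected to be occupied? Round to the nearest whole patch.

p* = h − e/c = 0.94 − 0.6829 = 0.2571.
Expected occupied patches = N × p* = 285 × 0.2571 = 73.27 ≈ 73.

73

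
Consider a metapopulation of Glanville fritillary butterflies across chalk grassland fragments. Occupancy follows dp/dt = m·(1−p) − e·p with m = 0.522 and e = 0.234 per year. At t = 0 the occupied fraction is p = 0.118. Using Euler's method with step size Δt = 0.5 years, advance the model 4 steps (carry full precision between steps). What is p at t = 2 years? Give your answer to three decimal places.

Update rule: p ← p + [m·(1−p) − e·p]·Δt with Δt = 0.5.
p: 0.11800 → 0.33440  (Δp = +0.21640)
p: 0.33440 → 0.46899  (Δp = +0.13460)
p: 0.46899 → 0.55271  (Δp = +0.08372)
p: 0.55271 → 0.60479  (Δp = +0.05207)

0.605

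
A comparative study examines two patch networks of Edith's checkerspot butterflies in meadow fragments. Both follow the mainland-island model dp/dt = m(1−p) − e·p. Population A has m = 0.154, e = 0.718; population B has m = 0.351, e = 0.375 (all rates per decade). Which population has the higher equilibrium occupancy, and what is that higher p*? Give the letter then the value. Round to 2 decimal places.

A: p*_A = m/(m+e) = 0.154/0.8720 = 0.1766.
B: p*_B = 0.351/0.7260 = 0.4835.
B is higher at 0.4835.

B, 0.48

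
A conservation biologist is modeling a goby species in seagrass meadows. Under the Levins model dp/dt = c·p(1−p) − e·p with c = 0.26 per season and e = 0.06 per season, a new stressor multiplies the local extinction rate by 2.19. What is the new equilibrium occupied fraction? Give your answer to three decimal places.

Before: p* = 1 − 0.06/0.26 = 0.7692.
After the change, c = 0.26, e = 0.1314, so p* = 1 − 0.1314/0.26 = 0.4946.

0.495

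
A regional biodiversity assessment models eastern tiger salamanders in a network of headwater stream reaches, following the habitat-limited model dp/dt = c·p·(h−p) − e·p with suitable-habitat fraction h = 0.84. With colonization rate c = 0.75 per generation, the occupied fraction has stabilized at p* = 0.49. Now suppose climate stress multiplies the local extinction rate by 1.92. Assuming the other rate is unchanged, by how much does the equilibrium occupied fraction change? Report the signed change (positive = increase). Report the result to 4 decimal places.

Balance c(h−p*) = e gives e = 0.75×(0.84 − 0.49000) = 0.26250.
New p* = 0.84 − e/c = 0.84 − 0.50400/0.75000 = 0.16800.
Δp* = 0.16800 − 0.49000 = -0.32200.

-0.3220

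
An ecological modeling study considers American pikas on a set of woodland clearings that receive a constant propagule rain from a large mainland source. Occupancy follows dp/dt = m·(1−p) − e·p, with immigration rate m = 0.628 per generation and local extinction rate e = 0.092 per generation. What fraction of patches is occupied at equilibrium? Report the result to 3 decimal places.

At equilibrium the propagule rain into empty patches balances local extinction: m(1−p*) = e·p*.
p* = m/(m+e) = 0.628/(0.628+0.092) = 0.628/0.7200 = 0.8722.

0.872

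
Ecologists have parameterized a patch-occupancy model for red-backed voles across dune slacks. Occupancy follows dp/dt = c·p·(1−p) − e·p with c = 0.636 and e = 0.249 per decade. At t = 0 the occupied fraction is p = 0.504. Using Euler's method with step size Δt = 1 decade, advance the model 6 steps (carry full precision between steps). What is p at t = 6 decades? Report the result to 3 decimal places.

0.601

Update rule: p ← p + [c·p·(1−p) − e·p]·Δt with Δt = 1.
p: 0.50400 → 0.53749  (Δp = +0.03349)
p: 0.53749 → 0.56176  (Δp = +0.02427)
p: 0.56176 → 0.57846  (Δp = +0.01669)
p: 0.57846 → 0.58951  (Δp = +0.01105)
p: 0.58951 → 0.59662  (Δp = +0.00712)
p: 0.59662 → 0.60113  (Δp = +0.00450)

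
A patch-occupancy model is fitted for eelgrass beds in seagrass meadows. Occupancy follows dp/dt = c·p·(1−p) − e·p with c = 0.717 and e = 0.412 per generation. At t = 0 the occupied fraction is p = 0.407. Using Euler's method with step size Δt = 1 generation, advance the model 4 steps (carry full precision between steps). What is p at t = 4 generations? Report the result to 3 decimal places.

0.421

Update rule: p ← p + [c·p·(1−p) − e·p]·Δt with Δt = 1.
step 1: Δp = +0.00536, p = 0.41236
step 2: Δp = +0.00385, p = 0.41621
step 3: Δp = +0.00274, p = 0.41895
step 4: Δp = +0.00193, p = 0.42088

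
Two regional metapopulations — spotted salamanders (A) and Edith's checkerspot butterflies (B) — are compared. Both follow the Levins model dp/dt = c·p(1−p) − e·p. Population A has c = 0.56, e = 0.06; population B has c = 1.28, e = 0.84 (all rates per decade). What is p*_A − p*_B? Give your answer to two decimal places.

A: p*_A = 1 − 0.06/0.56 = 0.8929.
B: p*_B = 1 − 0.84/1.28 = 0.3438.
p*_A − p*_B = 0.8929 − 0.3438 = 0.5491.

0.55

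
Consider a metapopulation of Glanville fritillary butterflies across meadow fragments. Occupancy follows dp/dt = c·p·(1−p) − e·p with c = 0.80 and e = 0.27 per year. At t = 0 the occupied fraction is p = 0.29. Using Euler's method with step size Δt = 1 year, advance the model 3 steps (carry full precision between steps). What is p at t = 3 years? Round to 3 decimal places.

Update rule: p ← p + [c·p·(1−p) − e·p]·Δt with Δt = 1.
  1  |  dp/dt·Δt = +0.086420  |  p_1 = 0.376420
  2  |  dp/dt·Δt = +0.086149  |  p_2 = 0.462569
  3  |  dp/dt·Δt = +0.073986  |  p_3 = 0.536554

0.537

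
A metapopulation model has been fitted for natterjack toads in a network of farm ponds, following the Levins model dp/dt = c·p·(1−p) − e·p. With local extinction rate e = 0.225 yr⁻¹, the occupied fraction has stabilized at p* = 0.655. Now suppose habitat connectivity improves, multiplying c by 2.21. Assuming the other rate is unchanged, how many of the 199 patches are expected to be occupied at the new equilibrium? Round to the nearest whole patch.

168

Balance c(1−p*) = e gives c = e/(1 − 0.65500) = 0.225/0.34500 = 0.65217.
New p* = 1 − e/c = 1 − 0.22500/1.44130 = 0.84389.
Expected occupied = 199 × 0.84389 = 167.93 ≈ 168.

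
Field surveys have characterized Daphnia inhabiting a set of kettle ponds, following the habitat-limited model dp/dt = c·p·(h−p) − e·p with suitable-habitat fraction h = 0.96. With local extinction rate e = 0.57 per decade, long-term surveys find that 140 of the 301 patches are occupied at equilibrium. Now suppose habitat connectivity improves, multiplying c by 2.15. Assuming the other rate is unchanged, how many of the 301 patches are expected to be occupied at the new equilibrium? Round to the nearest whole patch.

220

Observed p* = 140/301 = 0.46512.
Balance c(h−p*) = e gives c = e/(0.96 − 0.46512) = 0.57/0.49488 = 1.15179.
New p* = 0.96 − e/c = 0.96 − 0.57000/2.47635 = 0.72982.
Expected occupied = 301 × 0.72982 = 219.68 ≈ 220.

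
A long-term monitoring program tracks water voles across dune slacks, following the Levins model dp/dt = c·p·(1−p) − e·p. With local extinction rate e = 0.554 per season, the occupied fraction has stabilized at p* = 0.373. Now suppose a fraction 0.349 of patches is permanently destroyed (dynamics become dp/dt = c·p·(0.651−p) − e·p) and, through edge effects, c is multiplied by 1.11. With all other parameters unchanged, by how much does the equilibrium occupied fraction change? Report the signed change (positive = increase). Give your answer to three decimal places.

Balance c(1−p*) = e gives c = e/(1 − 0.37300) = 0.554/0.62700 = 0.88357.
New p* = 0.651 − e/c = 0.651 − 0.55400/0.98076 = 0.08613.
Δp* = 0.08613 − 0.37300 = -0.28687.

-0.287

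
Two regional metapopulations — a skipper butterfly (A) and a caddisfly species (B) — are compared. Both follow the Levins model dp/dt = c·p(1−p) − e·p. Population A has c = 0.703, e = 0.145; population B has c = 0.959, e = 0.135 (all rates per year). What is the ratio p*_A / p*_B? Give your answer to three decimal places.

A: p*_A = 1 − 0.145/0.703 = 0.7937.
B: p*_B = 1 − 0.135/0.959 = 0.8592.
p*_A / p*_B = 0.7937/0.8592 = 0.9238.

0.924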